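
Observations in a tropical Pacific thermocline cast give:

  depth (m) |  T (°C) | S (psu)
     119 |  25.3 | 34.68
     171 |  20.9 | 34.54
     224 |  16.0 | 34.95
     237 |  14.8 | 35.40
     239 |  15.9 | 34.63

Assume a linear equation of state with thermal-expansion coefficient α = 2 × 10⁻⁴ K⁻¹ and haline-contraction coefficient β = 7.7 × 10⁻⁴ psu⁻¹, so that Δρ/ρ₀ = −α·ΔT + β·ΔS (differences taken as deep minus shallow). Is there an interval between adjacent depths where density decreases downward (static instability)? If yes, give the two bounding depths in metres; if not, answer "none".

Evaluate Δρ/ρ₀ = −αΔT + βΔS across each adjacent pair:
  119–171 m: −αΔT+βΔS = −(2 × 10⁻⁴)(-4.4)+(7.7 × 10⁻⁴)(-0.14) = 7.7 × 10⁻⁴ → stable
  171–224 m: −αΔT+βΔS = −(2 × 10⁻⁴)(-4.9)+(7.7 × 10⁻⁴)(+0.41) = 1.3 × 10⁻³ → stable
  224–237 m: −αΔT+βΔS = −(2 × 10⁻⁴)(-1.2)+(7.7 × 10⁻⁴)(+0.45) = 5.9 × 10⁻⁴ → stable
  237–239 m: −αΔT+βΔS = −(2 × 10⁻⁴)(+1.1)+(7.7 × 10⁻⁴)(-0.77) = -8.1 × 10⁻⁴ → UNSTABLE
The 237–239 m interval has Δρ < 0: lighter water underlies denser water.

237–239 m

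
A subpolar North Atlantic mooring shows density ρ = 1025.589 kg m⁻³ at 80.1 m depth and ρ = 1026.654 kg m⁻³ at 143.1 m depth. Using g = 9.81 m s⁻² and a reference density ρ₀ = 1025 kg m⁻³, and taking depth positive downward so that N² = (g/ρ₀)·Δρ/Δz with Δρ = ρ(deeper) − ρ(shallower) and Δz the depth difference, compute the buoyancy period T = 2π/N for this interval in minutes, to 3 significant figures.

8.23 min

Δρ = 1026.654 − 1025.589 = 1.065 kg m⁻³ over Δz = 143.1 − 80.1 = 63 m.
N² = (9.81/1025) × (1.065/63) = 1.6179 × 10⁻⁴ s⁻².
N = √(1.6179 × 10⁻⁴) = 0.012720 rad s⁻¹, so T = 2π/N = 493.96 s = 8.2327 min ≈ 8.23 min.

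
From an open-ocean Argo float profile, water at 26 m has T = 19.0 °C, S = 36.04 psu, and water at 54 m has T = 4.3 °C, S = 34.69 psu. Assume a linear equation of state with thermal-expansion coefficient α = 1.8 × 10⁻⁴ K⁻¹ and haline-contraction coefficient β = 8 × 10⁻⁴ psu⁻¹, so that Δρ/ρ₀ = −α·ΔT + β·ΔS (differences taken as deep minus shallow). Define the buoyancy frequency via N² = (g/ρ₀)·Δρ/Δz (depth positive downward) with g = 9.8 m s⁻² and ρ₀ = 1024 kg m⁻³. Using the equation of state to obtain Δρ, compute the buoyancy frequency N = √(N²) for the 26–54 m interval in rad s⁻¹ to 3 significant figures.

0.0234 rad s⁻¹

ΔT = -14.7 K, ΔS = -1.35 psu (deep − shallow).
Δρ/ρ₀ = −αΔT + βΔS = 2.646 × 10⁻³ − 1.08 × 10⁻³ = 1.566 × 10⁻³, so Δρ ≈ 1.604 kg m⁻³.
N² = (g/ρ₀)·Δρ/Δz = g·(Δρ/ρ₀)/Δz = 9.8 × 1.566 × 10⁻³ / 28 = 5.4810 × 10⁻⁴ s⁻².
N = √(5.4810 × 10⁻⁴) = 0.023412 rad s⁻¹ ≈ 0.0234 rad s⁻¹.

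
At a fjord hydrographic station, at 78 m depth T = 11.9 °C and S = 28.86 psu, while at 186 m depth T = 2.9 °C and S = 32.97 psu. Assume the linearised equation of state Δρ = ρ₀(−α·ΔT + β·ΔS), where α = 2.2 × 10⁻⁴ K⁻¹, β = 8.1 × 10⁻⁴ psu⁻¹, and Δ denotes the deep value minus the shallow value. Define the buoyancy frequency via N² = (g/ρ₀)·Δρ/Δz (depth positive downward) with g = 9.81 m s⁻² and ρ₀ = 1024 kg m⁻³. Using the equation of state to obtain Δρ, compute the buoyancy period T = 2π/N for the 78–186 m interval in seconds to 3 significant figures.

286 s

ΔT = -9.0 K, ΔS = +4.11 psu (deep − shallow).
Δρ/ρ₀ = −αΔT + βΔS = 1.98 × 10⁻³ + 3.3291 × 10⁻³ = 5.3091 × 10⁻³, so Δρ ≈ 5.437 kg m⁻³.
N² = (g/ρ₀)·Δρ/Δz = g·(Δρ/ρ₀)/Δz = 9.81 × 5.3091 × 10⁻³ / 108 = 4.8224 × 10⁻⁴ s⁻².
N = √(4.8224 × 10⁻⁴) = 0.021960 rad s⁻¹ → T = 2π/N = 286.12 s ≈ 286 s.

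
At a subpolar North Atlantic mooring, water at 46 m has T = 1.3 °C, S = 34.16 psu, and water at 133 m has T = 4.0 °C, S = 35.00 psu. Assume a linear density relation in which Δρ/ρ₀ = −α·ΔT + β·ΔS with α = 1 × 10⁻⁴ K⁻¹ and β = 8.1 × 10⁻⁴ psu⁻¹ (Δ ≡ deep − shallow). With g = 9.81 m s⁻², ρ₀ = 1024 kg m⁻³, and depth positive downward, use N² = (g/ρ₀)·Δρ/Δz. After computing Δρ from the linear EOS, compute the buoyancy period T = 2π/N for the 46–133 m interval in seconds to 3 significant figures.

924 s

ΔT = +2.7 K, ΔS = +0.84 psu (deep − shallow).
Δρ/ρ₀ = −αΔT + βΔS = -2.70 × 10⁻⁴ + 6.804 × 10⁻⁴ = 4.104 × 10⁻⁴, so Δρ ≈ 0.4202 kg m⁻³.
N² = (g/ρ₀)·Δρ/Δz = g·(Δρ/ρ₀)/Δz = 9.81 × 4.104 × 10⁻⁴ / 87 = 4.6276 × 10⁻⁵ s⁻².
N = √(4.6276 × 10⁻⁵) = 6.8026 × 10⁻³ rad s⁻¹ → T = 2π/N = 923.64 s ≈ 924 s.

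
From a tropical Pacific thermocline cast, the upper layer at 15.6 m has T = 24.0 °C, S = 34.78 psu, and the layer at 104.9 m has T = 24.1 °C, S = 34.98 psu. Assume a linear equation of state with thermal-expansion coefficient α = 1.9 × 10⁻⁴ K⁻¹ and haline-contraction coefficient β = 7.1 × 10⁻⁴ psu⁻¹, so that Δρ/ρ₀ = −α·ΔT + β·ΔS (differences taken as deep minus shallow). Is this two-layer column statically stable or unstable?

stable

ΔT = 24.1 − 24.0 = +0.1 K and ΔS = 34.98 − 34.78 = +0.20 psu (deep − shallow).
−αΔT = -1.90 × 10⁻⁵; βΔS = 1.42 × 10⁻⁴; sum Δρ/ρ₀ = 1.23 × 10⁻⁴.
Δρ/ρ₀ > 0, so Δρ > 0: deeper water is denser → statically stable.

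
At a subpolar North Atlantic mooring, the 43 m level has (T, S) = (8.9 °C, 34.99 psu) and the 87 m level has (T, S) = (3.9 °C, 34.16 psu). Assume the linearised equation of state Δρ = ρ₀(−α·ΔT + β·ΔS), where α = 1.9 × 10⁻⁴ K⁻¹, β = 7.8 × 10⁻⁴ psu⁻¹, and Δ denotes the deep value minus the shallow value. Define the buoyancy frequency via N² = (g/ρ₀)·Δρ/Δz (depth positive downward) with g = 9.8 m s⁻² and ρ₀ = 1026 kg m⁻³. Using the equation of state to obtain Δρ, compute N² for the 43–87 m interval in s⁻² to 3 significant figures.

6.74 × 10⁻⁵ s⁻²

ΔT = -5.0 K, ΔS = -0.83 psu (deep − shallow).
Δρ/ρ₀ = −αΔT + βΔS = 9.50 × 10⁻⁴ − 6.474 × 10⁻⁴ = 3.026 × 10⁻⁴, so Δρ ≈ 0.3105 kg m⁻³.
N² = (g/ρ₀)·Δρ/Δz = g·(Δρ/ρ₀)/Δz = 9.8 × 3.026 × 10⁻⁴ / 44 = 6.7397 × 10⁻⁵ s⁻² ≈ 6.74 × 10⁻⁵ s⁻².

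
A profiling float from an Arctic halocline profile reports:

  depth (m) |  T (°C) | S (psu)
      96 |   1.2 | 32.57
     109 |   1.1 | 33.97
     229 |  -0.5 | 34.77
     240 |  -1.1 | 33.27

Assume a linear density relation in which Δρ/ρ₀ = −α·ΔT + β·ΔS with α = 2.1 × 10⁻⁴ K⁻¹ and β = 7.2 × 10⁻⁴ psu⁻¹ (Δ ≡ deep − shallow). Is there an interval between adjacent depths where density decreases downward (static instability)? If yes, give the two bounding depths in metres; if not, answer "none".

229–240 m

Evaluate Δρ/ρ₀ = −αΔT + βΔS across each adjacent pair:
  96–109 m: −αΔT+βΔS = −(2.1 × 10⁻⁴)(-0.1)+(7.2 × 10⁻⁴)(+1.40) = 1.0 × 10⁻³ → stable
  109–229 m: −αΔT+βΔS = −(2.1 × 10⁻⁴)(-1.6)+(7.2 × 10⁻⁴)(+0.80) = 9.1 × 10⁻⁴ → stable
  229–240 m: −αΔT+βΔS = −(2.1 × 10⁻⁴)(-0.6)+(7.2 × 10⁻⁴)(-1.50) = -9.5 × 10⁻⁴ → UNSTABLE
The 229–240 m interval has Δρ < 0: lighter water underlies denser water.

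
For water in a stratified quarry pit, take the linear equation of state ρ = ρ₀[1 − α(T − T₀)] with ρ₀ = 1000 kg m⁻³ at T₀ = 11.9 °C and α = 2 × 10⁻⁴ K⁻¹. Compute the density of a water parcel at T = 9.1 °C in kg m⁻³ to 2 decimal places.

T − T₀ = -2.8 K.
Bracket = 1 − α·(-2.8) = 1 + (5.60 × 10⁻⁴) = 1.0005600.
ρ = 1000 × 1.0005600 = 1000.56 kg m⁻³.

1000.56 kg m⁻³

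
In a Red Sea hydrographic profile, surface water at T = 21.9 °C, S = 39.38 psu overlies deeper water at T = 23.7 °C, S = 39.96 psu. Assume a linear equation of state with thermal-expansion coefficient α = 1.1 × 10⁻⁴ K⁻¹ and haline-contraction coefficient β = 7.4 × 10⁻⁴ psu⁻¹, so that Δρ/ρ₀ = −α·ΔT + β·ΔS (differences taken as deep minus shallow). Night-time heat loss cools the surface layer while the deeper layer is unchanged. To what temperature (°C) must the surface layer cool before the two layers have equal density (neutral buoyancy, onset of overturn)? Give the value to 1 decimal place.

19.8 °C

Neutral buoyancy requires Δρ = 0, i.e. −α(T_deep − T_surf′) + β(S_deep − S_surf) = 0.
T_surf′ = T_deep − (β/α)·ΔS = 23.7 − (7.4 × 10⁻⁴/1.1 × 10⁻⁴)·(+0.58) = 19.798 °C.
Cooling required: 21.9 − (19.798) = 2.102 °C.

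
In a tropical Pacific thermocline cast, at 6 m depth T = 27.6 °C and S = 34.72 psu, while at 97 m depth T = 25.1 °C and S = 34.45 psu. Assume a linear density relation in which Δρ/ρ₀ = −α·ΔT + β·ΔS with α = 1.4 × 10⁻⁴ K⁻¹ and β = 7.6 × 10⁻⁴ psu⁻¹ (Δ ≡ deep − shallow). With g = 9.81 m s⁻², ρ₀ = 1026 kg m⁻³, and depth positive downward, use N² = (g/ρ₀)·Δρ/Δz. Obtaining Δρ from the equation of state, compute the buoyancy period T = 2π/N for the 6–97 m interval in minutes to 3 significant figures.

ΔT = -2.5 K, ΔS = -0.27 psu (deep − shallow).
Δρ/ρ₀ = −αΔT + βΔS = 3.50 × 10⁻⁴ − 2.052 × 10⁻⁴ = 1.448 × 10⁻⁴, so Δρ ≈ 0.1486 kg m⁻³.
N² = (g/ρ₀)·Δρ/Δz = g·(Δρ/ρ₀)/Δz = 9.81 × 1.448 × 10⁻⁴ / 91 = 1.5610 × 10⁻⁵ s⁻².
N = √(1.5610 × 10⁻⁵) = 3.9509 × 10⁻³ rad s⁻¹ → T = 2π/N = 1.5903 × 10³ s = 26.505 min ≈ 26.5 min.

26.5 min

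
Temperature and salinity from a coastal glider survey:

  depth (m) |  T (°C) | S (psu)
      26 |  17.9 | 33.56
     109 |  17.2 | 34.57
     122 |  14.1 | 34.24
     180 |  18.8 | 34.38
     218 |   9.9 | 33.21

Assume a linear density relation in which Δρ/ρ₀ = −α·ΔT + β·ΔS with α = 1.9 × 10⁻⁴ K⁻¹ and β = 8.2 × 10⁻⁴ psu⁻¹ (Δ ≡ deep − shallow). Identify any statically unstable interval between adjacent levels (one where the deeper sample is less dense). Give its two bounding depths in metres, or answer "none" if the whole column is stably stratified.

Evaluate Δρ/ρ₀ = −αΔT + βΔS across each adjacent pair:
  26–109 m: −αΔT+βΔS = −(1.9 × 10⁻⁴)(-0.7)+(8.2 × 10⁻⁴)(+1.01) = 9.6 × 10⁻⁴ → stable
  109–122 m: −αΔT+βΔS = −(1.9 × 10⁻⁴)(-3.1)+(8.2 × 10⁻⁴)(-0.33) = 3.2 × 10⁻⁴ → stable
  122–180 m: −αΔT+βΔS = −(1.9 × 10⁻⁴)(+4.7)+(8.2 × 10⁻⁴)(+0.14) = -7.8 × 10⁻⁴ → UNSTABLE
  180–218 m: −αΔT+βΔS = −(1.9 × 10⁻⁴)(-8.9)+(8.2 × 10⁻⁴)(-1.17) = 7.3 × 10⁻⁴ → stable
The 122–180 m interval has Δρ < 0: lighter water underlies denser water.

122–180 m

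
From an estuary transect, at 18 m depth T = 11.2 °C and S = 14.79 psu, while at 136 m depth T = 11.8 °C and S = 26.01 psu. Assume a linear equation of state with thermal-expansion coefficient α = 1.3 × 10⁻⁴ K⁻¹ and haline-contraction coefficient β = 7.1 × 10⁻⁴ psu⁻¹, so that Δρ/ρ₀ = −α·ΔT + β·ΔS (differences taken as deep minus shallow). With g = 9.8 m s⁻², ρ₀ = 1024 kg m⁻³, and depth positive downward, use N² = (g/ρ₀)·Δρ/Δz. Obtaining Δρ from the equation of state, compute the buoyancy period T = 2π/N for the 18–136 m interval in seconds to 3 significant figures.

245 s

ΔT = +0.6 K, ΔS = +11.22 psu (deep − shallow).
Δρ/ρ₀ = −αΔT + βΔS = -7.80 × 10⁻⁵ + 7.9662 × 10⁻³ = 7.8882 × 10⁻³, so Δρ ≈ 8.078 kg m⁻³.
N² = (g/ρ₀)·Δρ/Δz = g·(Δρ/ρ₀)/Δz = 9.8 × 7.8882 × 10⁻³ / 118 = 6.5512 × 10⁻⁴ s⁻².
N = √(6.5512 × 10⁻⁴) = 0.025595 rad s⁻¹ → T = 2π/N = 245.48 s ≈ 245 s.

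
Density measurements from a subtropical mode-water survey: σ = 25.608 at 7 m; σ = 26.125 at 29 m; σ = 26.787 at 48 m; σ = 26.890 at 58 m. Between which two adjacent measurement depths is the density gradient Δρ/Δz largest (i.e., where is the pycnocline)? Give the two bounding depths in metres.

Compute the density gradient over each adjacent pair:
  7–29 m: Δρ/Δz = 0.517/22 = 0.024 kg m⁻⁴
  29–48 m: Δρ/Δz = 0.662/19 = 0.035 kg m⁻⁴
  48–58 m: Δρ/Δz = 0.103/10 = 0.010 kg m⁻⁴
The largest gradient is in the 29–48 m interval — the pycnocline.

29–48 m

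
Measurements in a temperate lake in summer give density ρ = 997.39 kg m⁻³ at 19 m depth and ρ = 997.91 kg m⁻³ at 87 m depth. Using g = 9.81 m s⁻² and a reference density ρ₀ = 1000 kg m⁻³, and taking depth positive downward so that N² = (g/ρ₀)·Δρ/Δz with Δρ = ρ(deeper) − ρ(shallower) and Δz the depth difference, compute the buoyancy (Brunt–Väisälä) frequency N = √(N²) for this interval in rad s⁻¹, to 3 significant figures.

8.66 × 10⁻³ rad s⁻¹

Δρ = 997.91 − 997.39 = 0.52 kg m⁻³ over Δz = 87 − 19 = 68 m.
N² = (9.81/1000) × (0.52/68) = 7.5018 × 10⁻⁵ s⁻².
N = √(7.5018 × 10⁻⁵) = 8.6613 × 10⁻³ rad s⁻¹ ≈ 8.66 × 10⁻³ rad s⁻¹.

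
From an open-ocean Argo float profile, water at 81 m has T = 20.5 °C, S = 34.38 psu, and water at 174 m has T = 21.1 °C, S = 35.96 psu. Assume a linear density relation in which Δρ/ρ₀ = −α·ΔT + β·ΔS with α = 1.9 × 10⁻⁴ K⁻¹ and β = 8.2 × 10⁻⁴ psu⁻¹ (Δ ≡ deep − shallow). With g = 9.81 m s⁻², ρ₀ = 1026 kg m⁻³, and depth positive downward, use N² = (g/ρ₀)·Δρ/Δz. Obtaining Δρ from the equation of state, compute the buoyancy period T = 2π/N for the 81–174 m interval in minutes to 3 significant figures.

ΔT = +0.6 K, ΔS = +1.58 psu (deep − shallow).
Δρ/ρ₀ = −αΔT + βΔS = -1.14 × 10⁻⁴ + 1.2956 × 10⁻³ = 1.1816 × 10⁻³, so Δρ ≈ 1.212 kg m⁻³.
N² = (g/ρ₀)·Δρ/Δz = g·(Δρ/ρ₀)/Δz = 9.81 × 1.1816 × 10⁻³ / 93 = 1.2464 × 10⁻⁴ s⁻².
N = √(1.2464 × 10⁻⁴) = 0.011164 rad s⁻¹ → T = 2π/N = 562.81 s = 9.3802 min ≈ 9.38 min.

9.38 min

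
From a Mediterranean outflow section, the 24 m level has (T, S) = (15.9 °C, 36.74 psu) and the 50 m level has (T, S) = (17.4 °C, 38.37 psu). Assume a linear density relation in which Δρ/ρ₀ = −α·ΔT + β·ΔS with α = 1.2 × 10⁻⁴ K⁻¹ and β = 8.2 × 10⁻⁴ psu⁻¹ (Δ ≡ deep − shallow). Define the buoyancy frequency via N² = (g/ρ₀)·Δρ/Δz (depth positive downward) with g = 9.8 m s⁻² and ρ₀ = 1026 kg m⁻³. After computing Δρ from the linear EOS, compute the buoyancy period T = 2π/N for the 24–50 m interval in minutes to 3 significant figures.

ΔT = +1.5 K, ΔS = +1.63 psu (deep − shallow).
Δρ/ρ₀ = −αΔT + βΔS = -1.80 × 10⁻⁴ + 1.3366 × 10⁻³ = 1.1566 × 10⁻³, so Δρ ≈ 1.187 kg m⁻³.
N² = (g/ρ₀)·Δρ/Δz = g·(Δρ/ρ₀)/Δz = 9.8 × 1.1566 × 10⁻³ / 26 = 4.3595 × 10⁻⁴ s⁻².
N = √(4.3595 × 10⁻⁴) = 0.020879 rad s⁻¹ → T = 2π/N = 300.93 s = 5.0155 min ≈ 5.02 min.

5.02 min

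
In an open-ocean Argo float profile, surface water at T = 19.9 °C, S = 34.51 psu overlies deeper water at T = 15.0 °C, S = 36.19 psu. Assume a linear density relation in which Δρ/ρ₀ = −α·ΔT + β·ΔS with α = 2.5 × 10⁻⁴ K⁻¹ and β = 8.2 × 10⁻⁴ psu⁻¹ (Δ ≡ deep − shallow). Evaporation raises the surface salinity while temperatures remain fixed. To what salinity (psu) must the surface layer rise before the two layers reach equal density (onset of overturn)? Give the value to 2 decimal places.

37.68 psu

Neutral buoyancy requires −α(T_deep − T_surf) + β(S_deep − S_surf′) = 0.
S_surf′ = S_deep − (α/β)·ΔT = 36.19 − (2.5 × 10⁻⁴/8.2 × 10⁻⁴)·(-4.9) = 37.6839 psu.
Increase required: 37.6839 − 34.51 = 3.1739 psu.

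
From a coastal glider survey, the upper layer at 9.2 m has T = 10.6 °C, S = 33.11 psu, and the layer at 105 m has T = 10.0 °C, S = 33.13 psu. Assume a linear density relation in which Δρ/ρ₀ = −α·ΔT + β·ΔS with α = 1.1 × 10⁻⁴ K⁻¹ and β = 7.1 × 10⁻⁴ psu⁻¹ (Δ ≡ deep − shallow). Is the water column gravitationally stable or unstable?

ΔT = 10.0 − 10.6 = -0.6 K and ΔS = 33.13 − 33.11 = +0.02 psu (deep − shallow).
−αΔT = 6.60 × 10⁻⁵; βΔS = 1.42 × 10⁻⁵; sum Δρ/ρ₀ = 8.02 × 10⁻⁵.
Δρ/ρ₀ > 0, so Δρ > 0: deeper water is denser → statically stable.

stable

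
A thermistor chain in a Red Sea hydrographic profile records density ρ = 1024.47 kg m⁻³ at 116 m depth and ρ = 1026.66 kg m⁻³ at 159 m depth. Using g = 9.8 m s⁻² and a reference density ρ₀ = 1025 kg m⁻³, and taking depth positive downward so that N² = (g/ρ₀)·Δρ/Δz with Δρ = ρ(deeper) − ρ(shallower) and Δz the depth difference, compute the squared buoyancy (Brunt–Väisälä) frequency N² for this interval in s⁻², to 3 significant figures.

4.87 × 10⁻⁴ s⁻²

Δρ = 1026.66 − 1024.47 = 2.19 kg m⁻³ over Δz = 159 − 116 = 43 m.
N² = (9.8/1025) × (2.19/43) = 4.8694 × 10⁻⁴ s⁻² ≈ 4.87 × 10⁻⁴ s⁻².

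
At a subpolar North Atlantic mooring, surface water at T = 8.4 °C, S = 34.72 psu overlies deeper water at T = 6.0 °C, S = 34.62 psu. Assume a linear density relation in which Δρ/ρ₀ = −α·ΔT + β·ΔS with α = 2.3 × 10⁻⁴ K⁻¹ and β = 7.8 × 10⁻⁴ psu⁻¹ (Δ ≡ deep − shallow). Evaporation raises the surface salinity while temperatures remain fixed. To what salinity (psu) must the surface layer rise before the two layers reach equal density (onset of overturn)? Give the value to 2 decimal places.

35.33 psu

Neutral buoyancy requires −α(T_deep − T_surf) + β(S_deep − S_surf′) = 0.
S_surf′ = S_deep − (α/β)·ΔT = 34.62 − (2.3 × 10⁻⁴/7.8 × 10⁻⁴)·(-2.4) = 35.3277 psu.
Increase required: 35.3277 − 34.72 = 0.6077 psu.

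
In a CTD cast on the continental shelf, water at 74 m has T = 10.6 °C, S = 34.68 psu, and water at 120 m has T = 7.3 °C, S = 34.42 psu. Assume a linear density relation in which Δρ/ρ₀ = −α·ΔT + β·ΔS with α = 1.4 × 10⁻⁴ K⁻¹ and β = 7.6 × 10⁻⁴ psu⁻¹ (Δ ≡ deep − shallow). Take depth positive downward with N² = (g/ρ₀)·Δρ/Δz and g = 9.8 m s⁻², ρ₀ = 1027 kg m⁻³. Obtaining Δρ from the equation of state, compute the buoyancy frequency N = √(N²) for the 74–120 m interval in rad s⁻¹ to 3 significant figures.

7.51 × 10⁻³ rad s⁻¹

ΔT = -3.3 K, ΔS = -0.26 psu (deep − shallow).
Δρ/ρ₀ = −αΔT + βΔS = 4.62 × 10⁻⁴ − 1.976 × 10⁻⁴ = 2.644 × 10⁻⁴, so Δρ ≈ 0.2715 kg m⁻³.
N² = (g/ρ₀)·Δρ/Δz = g·(Δρ/ρ₀)/Δz = 9.8 × 2.644 × 10⁻⁴ / 46 = 5.6329 × 10⁻⁵ s⁻².
N = √(5.6329 × 10⁻⁵) = 7.5053 × 10⁻³ rad s⁻¹ ≈ 7.51 × 10⁻³ rad s⁻¹.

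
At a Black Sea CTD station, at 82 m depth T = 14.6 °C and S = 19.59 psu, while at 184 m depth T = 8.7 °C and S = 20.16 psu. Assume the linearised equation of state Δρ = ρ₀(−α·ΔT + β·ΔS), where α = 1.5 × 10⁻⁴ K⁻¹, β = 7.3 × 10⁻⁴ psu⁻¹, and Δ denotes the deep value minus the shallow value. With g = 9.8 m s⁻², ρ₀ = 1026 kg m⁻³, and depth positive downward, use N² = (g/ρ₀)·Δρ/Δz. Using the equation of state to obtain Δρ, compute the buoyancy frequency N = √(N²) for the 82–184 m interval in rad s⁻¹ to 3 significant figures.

0.0112 rad s⁻¹

ΔT = -5.9 K, ΔS = +0.57 psu (deep − shallow).
Δρ/ρ₀ = −αΔT + βΔS = 8.85 × 10⁻⁴ + 4.161 × 10⁻⁴ = 1.3011 × 10⁻³, so Δρ ≈ 1.335 kg m⁻³.
N² = (g/ρ₀)·Δρ/Δz = g·(Δρ/ρ₀)/Δz = 9.8 × 1.3011 × 10⁻³ / 102 = 1.2501 × 10⁻⁴ s⁻².
N = √(1.2501 × 10⁻⁴) = 0.011181 rad s⁻¹ ≈ 0.0112 rad s⁻¹.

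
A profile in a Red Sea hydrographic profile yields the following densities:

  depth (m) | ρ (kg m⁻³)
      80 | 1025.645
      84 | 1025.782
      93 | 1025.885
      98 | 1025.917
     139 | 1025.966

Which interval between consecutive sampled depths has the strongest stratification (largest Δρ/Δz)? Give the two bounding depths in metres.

80–84 m

Compute the density gradient over each adjacent pair:
  80–84 m: Δρ/Δz = 0.137/4 = 0.034 kg m⁻⁴
  84–93 m: Δρ/Δz = 0.103/9 = 0.011 kg m⁻⁴
  93–98 m: Δρ/Δz = 0.032/5 = 6.4 × 10⁻³ kg m⁻⁴
  98–139 m: Δρ/Δz = 0.049/41 = 1.2 × 10⁻³ kg m⁻⁴
The largest gradient is in the 80–84 m interval — the pycnocline.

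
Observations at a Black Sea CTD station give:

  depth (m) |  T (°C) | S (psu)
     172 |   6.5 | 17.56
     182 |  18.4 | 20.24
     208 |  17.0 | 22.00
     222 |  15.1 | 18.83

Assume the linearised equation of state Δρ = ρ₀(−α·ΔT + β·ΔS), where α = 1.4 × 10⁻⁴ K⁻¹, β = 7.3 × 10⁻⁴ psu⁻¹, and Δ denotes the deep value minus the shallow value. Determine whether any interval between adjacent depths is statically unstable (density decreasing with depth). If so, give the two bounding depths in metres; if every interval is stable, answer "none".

208–222 m

Evaluate Δρ/ρ₀ = −αΔT + βΔS across each adjacent pair:
  172–182 m: −αΔT+βΔS = −(1.4 × 10⁻⁴)(+11.9)+(7.3 × 10⁻⁴)(+2.68) = 2.9 × 10⁻⁴ → stable
  182–208 m: −αΔT+βΔS = −(1.4 × 10⁻⁴)(-1.4)+(7.3 × 10⁻⁴)(+1.76) = 1.5 × 10⁻³ → stable
  208–222 m: −αΔT+βΔS = −(1.4 × 10⁻⁴)(-1.9)+(7.3 × 10⁻⁴)(-3.17) = -2.0 × 10⁻³ → UNSTABLE
The 208–222 m interval has Δρ < 0: lighter water underlies denser water.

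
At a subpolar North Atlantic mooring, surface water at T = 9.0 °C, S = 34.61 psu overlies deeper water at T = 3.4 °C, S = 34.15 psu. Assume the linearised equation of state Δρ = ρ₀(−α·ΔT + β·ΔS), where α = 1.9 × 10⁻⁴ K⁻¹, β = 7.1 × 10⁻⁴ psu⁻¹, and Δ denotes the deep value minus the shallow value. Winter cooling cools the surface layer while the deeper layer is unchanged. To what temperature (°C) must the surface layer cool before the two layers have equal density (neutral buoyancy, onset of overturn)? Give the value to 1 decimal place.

Neutral buoyancy requires Δρ = 0, i.e. −α(T_deep − T_surf′) + β(S_deep − S_surf) = 0.
T_surf′ = T_deep − (β/α)·ΔS = 3.4 − (7.1 × 10⁻⁴/1.9 × 10⁻⁴)·(-0.46) = 5.119 °C.
Cooling required: 9.0 − (5.119) = 3.881 °C.

5.1 °C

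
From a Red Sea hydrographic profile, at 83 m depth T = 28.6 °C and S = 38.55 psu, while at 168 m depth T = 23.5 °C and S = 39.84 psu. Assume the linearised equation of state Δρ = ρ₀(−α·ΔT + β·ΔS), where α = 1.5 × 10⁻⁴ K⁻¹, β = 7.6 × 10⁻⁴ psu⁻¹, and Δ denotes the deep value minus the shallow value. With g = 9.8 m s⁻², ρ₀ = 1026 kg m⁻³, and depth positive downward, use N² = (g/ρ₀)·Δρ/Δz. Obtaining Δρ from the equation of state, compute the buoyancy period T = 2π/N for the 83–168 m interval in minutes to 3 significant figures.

7.38 min

ΔT = -5.1 K, ΔS = +1.29 psu (deep − shallow).
Δρ/ρ₀ = −αΔT + βΔS = 7.65 × 10⁻⁴ + 9.804 × 10⁻⁴ = 1.7454 × 10⁻³, so Δρ ≈ 1.791 kg m⁻³.
N² = (g/ρ₀)·Δρ/Δz = g·(Δρ/ρ₀)/Δz = 9.8 × 1.7454 × 10⁻³ / 85 = 2.0123 × 10⁻⁴ s⁻².
N = √(2.0123 × 10⁻⁴) = 0.014186 rad s⁻¹ → T = 2π/N = 442.91 s = 7.3818 min ≈ 7.38 min.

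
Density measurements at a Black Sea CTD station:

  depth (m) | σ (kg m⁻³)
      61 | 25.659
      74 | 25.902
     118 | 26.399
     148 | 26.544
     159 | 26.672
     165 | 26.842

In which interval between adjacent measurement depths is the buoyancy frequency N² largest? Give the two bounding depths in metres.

159–165 m

Compute the density gradient over each adjacent pair:
  61–74 m: Δρ/Δz = 0.243/13 = 0.019 kg m⁻⁴
  74–118 m: Δρ/Δz = 0.497/44 = 0.011 kg m⁻⁴
  118–148 m: Δρ/Δz = 0.145/30 = 4.8 × 10⁻³ kg m⁻⁴
  148–159 m: Δρ/Δz = 0.128/11 = 0.012 kg m⁻⁴
  159–165 m: Δρ/Δz = 0.170/6 = 0.028 kg m⁻⁴
The largest gradient is in the 159–165 m interval — the pycnocline.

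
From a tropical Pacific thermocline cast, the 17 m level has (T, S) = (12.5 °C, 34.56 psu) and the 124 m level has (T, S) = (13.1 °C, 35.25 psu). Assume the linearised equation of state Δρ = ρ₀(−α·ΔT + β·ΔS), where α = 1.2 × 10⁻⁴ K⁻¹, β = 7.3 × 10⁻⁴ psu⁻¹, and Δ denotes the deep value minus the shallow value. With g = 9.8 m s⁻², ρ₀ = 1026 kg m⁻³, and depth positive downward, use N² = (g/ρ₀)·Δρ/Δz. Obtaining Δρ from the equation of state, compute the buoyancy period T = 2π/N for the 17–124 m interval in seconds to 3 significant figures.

ΔT = +0.6 K, ΔS = +0.69 psu (deep − shallow).
Δρ/ρ₀ = −αΔT + βΔS = -7.20 × 10⁻⁵ + 5.037 × 10⁻⁴ = 4.317 × 10⁻⁴, so Δρ ≈ 0.4429 kg m⁻³.
N² = (g/ρ₀)·Δρ/Δz = g·(Δρ/ρ₀)/Δz = 9.8 × 4.317 × 10⁻⁴ / 107 = 3.9539 × 10⁻⁵ s⁻².
N = √(3.9539 × 10⁻⁵) = 6.2880 × 10⁻³ rad s⁻¹ → T = 2π/N = 999.23 s ≈ 999 s.

999 s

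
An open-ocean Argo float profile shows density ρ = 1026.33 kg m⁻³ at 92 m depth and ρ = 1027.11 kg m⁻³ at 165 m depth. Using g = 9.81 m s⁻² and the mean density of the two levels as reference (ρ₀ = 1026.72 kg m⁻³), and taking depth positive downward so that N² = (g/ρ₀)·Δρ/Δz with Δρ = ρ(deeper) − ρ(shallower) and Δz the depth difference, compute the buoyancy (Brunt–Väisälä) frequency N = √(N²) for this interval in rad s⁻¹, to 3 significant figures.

Δρ = 1027.11 − 1026.33 = 0.78 kg m⁻³ over Δz = 165 − 92 = 73 m.
N² = (9.81/1026.72) × (0.78/73) = 1.0209 × 10⁻⁴ s⁻².
N = √(1.0209 × 10⁻⁴) = 0.010104 rad s⁻¹ ≈ 0.0101 rad s⁻¹.
Since Δρ > 0 the layer is stably stratified.

0.0101 rad s⁻¹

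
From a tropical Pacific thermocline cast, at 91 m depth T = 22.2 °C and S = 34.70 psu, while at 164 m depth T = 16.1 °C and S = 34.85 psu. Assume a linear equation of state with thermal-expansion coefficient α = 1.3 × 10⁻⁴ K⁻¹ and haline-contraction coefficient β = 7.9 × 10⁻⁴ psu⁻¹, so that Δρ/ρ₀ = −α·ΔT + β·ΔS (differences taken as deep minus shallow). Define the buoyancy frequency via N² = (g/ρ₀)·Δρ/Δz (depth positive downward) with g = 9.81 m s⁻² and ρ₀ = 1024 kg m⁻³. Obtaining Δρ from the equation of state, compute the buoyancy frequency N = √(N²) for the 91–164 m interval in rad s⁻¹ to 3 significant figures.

ΔT = -6.1 K, ΔS = +0.15 psu (deep − shallow).
Δρ/ρ₀ = −αΔT + βΔS = 7.93 × 10⁻⁴ + 1.185 × 10⁻⁴ = 9.115 × 10⁻⁴, so Δρ ≈ 0.9334 kg m⁻³.
N² = (g/ρ₀)·Δρ/Δz = g·(Δρ/ρ₀)/Δz = 9.81 × 9.115 × 10⁻⁴ / 73 = 1.2249 × 10⁻⁴ s⁻².
N = √(1.2249 × 10⁻⁴) = 0.011068 rad s⁻¹ ≈ 0.0111 rad s⁻¹.

0.0111 rad s⁻¹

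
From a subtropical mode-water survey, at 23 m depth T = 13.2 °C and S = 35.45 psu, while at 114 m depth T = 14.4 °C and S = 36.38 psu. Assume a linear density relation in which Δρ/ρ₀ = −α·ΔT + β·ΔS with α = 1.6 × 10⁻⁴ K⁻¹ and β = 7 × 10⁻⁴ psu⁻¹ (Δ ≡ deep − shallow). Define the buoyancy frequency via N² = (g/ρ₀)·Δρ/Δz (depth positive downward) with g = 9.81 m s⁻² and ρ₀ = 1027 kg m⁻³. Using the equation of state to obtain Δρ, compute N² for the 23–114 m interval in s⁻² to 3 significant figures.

ΔT = +1.2 K, ΔS = +0.93 psu (deep − shallow).
Δρ/ρ₀ = −αΔT + βΔS = -1.92 × 10⁻⁴ + 6.51 × 10⁻⁴ = 4.59 × 10⁻⁴, so Δρ ≈ 0.4714 kg m⁻³.
N² = (g/ρ₀)·Δρ/Δz = g·(Δρ/ρ₀)/Δz = 9.81 × 4.59 × 10⁻⁴ / 91 = 4.9481 × 10⁻⁵ s⁻² ≈ 4.95 × 10⁻⁵ s⁻².

4.95 × 10⁻⁵ s⁻²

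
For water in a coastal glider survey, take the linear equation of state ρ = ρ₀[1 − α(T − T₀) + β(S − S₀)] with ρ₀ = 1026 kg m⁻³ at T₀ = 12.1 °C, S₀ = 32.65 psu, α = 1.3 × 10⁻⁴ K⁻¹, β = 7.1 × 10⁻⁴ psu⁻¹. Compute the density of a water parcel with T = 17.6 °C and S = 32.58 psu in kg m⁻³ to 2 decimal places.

1025.22 kg m⁻³

T − T₀ = +5.5 K, S − S₀ = -0.07 psu.
Bracket = 1 − α·(+5.5) + β·(-0.07) = 1 + (-7.647 × 10⁻⁴) = 0.9992353.
ρ = 1026 × 0.9992353 = 1025.22 kg m⁻³.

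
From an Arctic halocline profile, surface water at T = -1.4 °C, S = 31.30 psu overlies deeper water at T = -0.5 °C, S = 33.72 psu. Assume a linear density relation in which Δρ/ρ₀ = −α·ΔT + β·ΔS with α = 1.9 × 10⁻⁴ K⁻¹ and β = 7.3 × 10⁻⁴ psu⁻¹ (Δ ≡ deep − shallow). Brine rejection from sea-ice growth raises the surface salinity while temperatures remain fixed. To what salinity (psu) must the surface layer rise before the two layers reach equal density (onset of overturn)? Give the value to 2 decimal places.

Neutral buoyancy requires −α(T_deep − T_surf) + β(S_deep − S_surf′) = 0.
S_surf′ = S_deep − (α/β)·ΔT = 33.72 − (1.9 × 10⁻⁴/7.3 × 10⁻⁴)·(+0.9) = 33.4858 psu.
Increase required: 33.4858 − 31.30 = 2.1858 psu.

33.49 psu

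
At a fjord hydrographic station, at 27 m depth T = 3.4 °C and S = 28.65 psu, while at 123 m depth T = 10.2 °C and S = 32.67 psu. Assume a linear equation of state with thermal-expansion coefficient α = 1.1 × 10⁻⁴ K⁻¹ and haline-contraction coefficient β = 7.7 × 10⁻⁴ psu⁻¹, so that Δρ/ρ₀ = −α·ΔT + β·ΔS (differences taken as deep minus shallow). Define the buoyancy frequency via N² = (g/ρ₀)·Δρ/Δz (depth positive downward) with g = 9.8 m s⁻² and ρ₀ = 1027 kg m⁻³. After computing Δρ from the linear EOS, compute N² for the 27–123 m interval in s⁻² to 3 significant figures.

2.40 × 10⁻⁴ s⁻²

ΔT = +6.8 K, ΔS = +4.02 psu (deep − shallow).
Δρ/ρ₀ = −αΔT + βΔS = -7.48 × 10⁻⁴ + 3.0954 × 10⁻³ = 2.3474 × 10⁻³, so Δρ ≈ 2.411 kg m⁻³.
N² = (g/ρ₀)·Δρ/Δz = g·(Δρ/ρ₀)/Δz = 9.8 × 2.3474 × 10⁻³ / 96 = 2.3963 × 10⁻⁴ s⁻² ≈ 2.40 × 10⁻⁴ s⁻².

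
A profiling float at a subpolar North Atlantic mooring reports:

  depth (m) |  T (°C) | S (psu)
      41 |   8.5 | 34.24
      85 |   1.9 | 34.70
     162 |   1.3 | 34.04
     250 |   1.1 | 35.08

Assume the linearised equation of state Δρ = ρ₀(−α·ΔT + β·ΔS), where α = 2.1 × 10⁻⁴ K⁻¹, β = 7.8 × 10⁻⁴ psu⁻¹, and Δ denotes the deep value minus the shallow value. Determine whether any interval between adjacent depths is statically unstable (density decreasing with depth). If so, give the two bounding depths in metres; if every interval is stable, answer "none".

85–162 m

Evaluate Δρ/ρ₀ = −αΔT + βΔS across each adjacent pair:
  41–85 m: −αΔT+βΔS = −(2.1 × 10⁻⁴)(-6.6)+(7.8 × 10⁻⁴)(+0.46) = 1.7 × 10⁻³ → stable
  85–162 m: −αΔT+βΔS = −(2.1 × 10⁻⁴)(-0.6)+(7.8 × 10⁻⁴)(-0.66) = -3.9 × 10⁻⁴ → UNSTABLE
  162–250 m: −αΔT+βΔS = −(2.1 × 10⁻⁴)(-0.2)+(7.8 × 10⁻⁴)(+1.04) = 8.5 × 10⁻⁴ → stable
The 85–162 m interval has Δρ < 0: lighter water underlies denser water.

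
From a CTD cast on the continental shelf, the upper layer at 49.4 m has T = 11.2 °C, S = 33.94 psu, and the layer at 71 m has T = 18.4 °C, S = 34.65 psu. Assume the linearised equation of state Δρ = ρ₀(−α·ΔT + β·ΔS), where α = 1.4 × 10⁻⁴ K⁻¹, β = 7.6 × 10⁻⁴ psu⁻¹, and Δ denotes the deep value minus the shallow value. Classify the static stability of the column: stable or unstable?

unstable

ΔT = 18.4 − 11.2 = +7.2 K and ΔS = 34.65 − 33.94 = +0.71 psu (deep − shallow).
−αΔT = -1.008 × 10⁻³; βΔS = 5.396 × 10⁻⁴; sum Δρ/ρ₀ = -4.684 × 10⁻⁴.
Δρ/ρ₀ < 0, so Δρ < 0: deeper water is lighter → statically unstable; the column would overturn.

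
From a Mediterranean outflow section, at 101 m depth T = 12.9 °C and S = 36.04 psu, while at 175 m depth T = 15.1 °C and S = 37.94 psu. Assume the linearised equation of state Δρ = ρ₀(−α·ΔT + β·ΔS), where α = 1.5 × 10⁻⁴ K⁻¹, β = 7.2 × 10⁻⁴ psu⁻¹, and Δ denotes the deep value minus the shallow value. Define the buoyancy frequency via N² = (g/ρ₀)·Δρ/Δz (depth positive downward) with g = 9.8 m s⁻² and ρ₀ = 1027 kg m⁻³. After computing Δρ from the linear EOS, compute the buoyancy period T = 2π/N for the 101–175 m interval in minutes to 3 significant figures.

8.93 min

ΔT = +2.2 K, ΔS = +1.90 psu (deep − shallow).
Δρ/ρ₀ = −αΔT + βΔS = -3.30 × 10⁻⁴ + 1.368 × 10⁻³ = 1.038 × 10⁻³, so Δρ ≈ 1.066 kg m⁻³.
N² = (g/ρ₀)·Δρ/Δz = g·(Δρ/ρ₀)/Δz = 9.8 × 1.038 × 10⁻³ / 74 = 1.3746 × 10⁻⁴ s⁻².
N = √(1.3746 × 10⁻⁴) = 0.011724 rad s⁻¹ → T = 2π/N = 535.93 s = 8.9322 min ≈ 8.93 min.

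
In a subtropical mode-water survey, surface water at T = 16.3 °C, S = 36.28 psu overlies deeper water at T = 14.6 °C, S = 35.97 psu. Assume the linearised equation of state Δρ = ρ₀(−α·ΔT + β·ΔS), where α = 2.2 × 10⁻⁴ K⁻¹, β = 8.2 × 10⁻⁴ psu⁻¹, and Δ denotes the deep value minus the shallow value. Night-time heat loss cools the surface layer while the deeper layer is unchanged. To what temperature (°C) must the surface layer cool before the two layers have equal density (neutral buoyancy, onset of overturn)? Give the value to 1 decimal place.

Neutral buoyancy requires Δρ = 0, i.e. −α(T_deep − T_surf′) + β(S_deep − S_surf) = 0.
T_surf′ = T_deep − (β/α)·ΔS = 14.6 − (8.2 × 10⁻⁴/2.2 × 10⁻⁴)·(-0.31) = 15.755 °C.
Cooling required: 16.3 − (15.755) = 0.545 °C.

15.8 °C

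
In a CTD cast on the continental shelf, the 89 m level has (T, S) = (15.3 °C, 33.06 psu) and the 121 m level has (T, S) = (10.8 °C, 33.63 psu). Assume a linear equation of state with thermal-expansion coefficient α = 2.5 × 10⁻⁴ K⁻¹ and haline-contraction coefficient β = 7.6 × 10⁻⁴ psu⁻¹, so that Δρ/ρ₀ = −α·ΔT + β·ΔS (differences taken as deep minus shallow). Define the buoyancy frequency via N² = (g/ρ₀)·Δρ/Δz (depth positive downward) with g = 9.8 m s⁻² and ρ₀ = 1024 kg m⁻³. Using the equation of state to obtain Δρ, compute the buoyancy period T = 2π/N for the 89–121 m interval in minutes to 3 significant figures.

ΔT = -4.5 K, ΔS = +0.57 psu (deep − shallow).
Δρ/ρ₀ = −αΔT + βΔS = 1.125 × 10⁻³ + 4.332 × 10⁻⁴ = 1.5582 × 10⁻³, so Δρ ≈ 1.596 kg m⁻³.
N² = (g/ρ₀)·Δρ/Δz = g·(Δρ/ρ₀)/Δz = 9.8 × 1.5582 × 10⁻³ / 32 = 4.7720 × 10⁻⁴ s⁻².
N = √(4.7720 × 10⁻⁴) = 0.021845 rad s⁻¹ → T = 2π/N = 287.63 s = 4.7938 min ≈ 4.79 min.

4.79 min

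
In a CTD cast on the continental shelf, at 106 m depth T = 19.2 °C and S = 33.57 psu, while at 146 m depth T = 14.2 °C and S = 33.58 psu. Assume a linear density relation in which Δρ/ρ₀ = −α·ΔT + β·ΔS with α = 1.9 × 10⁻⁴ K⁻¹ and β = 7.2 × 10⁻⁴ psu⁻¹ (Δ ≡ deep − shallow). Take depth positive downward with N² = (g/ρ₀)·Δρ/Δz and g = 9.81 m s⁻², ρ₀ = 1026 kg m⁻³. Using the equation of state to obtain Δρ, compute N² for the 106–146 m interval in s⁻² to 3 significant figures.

ΔT = -5.0 K, ΔS = +0.01 psu (deep − shallow).
Δρ/ρ₀ = −αΔT + βΔS = 9.50 × 10⁻⁴ + 7.20 × 10⁻⁶ = 9.572 × 10⁻⁴, so Δρ ≈ 0.9821 kg m⁻³.
N² = (g/ρ₀)·Δρ/Δz = g·(Δρ/ρ₀)/Δz = 9.81 × 9.572 × 10⁻⁴ / 40 = 2.3475 × 10⁻⁴ s⁻² ≈ 2.35 × 10⁻⁴ s⁻².

2.35 × 10⁻⁴ s⁻²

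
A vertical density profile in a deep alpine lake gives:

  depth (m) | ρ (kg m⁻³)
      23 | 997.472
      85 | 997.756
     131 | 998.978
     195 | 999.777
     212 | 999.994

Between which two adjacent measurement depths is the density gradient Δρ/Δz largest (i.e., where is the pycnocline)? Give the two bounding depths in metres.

85–131 m

Compute the density gradient over each adjacent pair:
  23–85 m: Δρ/Δz = 0.284/62 = 4.6 × 10⁻³ kg m⁻⁴
  85–131 m: Δρ/Δz = 1.222/46 = 0.027 kg m⁻⁴
  131–195 m: Δρ/Δz = 0.799/64 = 0.012 kg m⁻⁴
  195–212 m: Δρ/Δz = 0.217/17 = 0.013 kg m⁻⁴
The largest gradient is in the 85–131 m interval — the pycnocline.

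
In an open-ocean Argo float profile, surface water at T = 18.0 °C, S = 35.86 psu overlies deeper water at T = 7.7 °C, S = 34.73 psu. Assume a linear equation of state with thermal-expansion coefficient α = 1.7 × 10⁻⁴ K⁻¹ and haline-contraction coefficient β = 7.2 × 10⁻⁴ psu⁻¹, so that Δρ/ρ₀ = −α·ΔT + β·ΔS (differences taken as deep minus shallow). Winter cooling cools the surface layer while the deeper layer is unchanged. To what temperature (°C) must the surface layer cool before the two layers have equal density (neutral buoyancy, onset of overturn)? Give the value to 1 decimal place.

Neutral buoyancy requires Δρ = 0, i.e. −α(T_deep − T_surf′) + β(S_deep − S_surf) = 0.
T_surf′ = T_deep − (β/α)·ΔS = 7.7 − (7.2 × 10⁻⁴/1.7 × 10⁻⁴)·(-1.13) = 12.486 °C.
Cooling required: 18.0 − (12.486) = 5.514 °C.

12.5 °C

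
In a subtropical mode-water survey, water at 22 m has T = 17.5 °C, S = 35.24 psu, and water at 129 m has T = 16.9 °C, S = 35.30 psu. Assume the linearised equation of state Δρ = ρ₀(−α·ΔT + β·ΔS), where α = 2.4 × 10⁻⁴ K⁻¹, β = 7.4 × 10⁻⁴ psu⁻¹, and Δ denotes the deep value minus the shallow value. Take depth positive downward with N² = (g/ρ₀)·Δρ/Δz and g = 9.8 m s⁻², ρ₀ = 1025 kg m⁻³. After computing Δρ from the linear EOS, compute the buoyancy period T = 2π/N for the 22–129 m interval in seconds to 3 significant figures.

ΔT = -0.6 K, ΔS = +0.06 psu (deep − shallow).
Δρ/ρ₀ = −αΔT + βΔS = 1.44 × 10⁻⁴ + 4.44 × 10⁻⁵ = 1.884 × 10⁻⁴, so Δρ ≈ 0.1931 kg m⁻³.
N² = (g/ρ₀)·Δρ/Δz = g·(Δρ/ρ₀)/Δz = 9.8 × 1.884 × 10⁻⁴ / 107 = 1.7255 × 10⁻⁵ s⁻².
N = √(1.7255 × 10⁻⁵) = 4.1539 × 10⁻³ rad s⁻¹ → T = 2π/N = 1.5126 × 10³ s ≈ 1.51 × 10³ s.

1.51 × 10³ s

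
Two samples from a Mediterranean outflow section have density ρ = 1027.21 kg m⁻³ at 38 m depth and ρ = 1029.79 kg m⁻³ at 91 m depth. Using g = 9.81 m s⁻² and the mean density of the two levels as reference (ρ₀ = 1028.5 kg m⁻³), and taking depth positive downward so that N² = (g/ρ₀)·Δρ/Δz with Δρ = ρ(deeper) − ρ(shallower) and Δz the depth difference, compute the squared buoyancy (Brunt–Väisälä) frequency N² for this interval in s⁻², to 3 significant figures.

4.64 × 10⁻⁴ s⁻²

Δρ = 1029.79 − 1027.21 = 2.58 kg m⁻³ over Δz = 91 − 38 = 53 m.
N² = (9.81/1028.5) × (2.58/53) = 4.6431 × 10⁻⁴ s⁻² ≈ 4.64 × 10⁻⁴ s⁻².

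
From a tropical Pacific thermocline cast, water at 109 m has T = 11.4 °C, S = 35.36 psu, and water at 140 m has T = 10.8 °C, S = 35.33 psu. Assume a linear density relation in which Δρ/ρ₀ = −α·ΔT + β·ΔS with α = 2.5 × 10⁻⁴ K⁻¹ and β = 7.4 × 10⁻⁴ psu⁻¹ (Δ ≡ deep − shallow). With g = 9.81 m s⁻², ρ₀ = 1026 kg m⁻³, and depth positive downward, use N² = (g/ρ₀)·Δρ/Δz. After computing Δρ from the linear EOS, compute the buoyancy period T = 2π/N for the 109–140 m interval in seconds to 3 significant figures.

988 s

ΔT = -0.6 K, ΔS = -0.03 psu (deep − shallow).
Δρ/ρ₀ = −αΔT + βΔS = 1.50 × 10⁻⁴ − 2.22 × 10⁻⁵ = 1.278 × 10⁻⁴, so Δρ ≈ 0.1311 kg m⁻³.
N² = (g/ρ₀)·Δρ/Δz = g·(Δρ/ρ₀)/Δz = 9.81 × 1.278 × 10⁻⁴ / 31 = 4.0443 × 10⁻⁵ s⁻².
N = √(4.0443 × 10⁻⁵) = 6.3595 × 10⁻³ rad s⁻¹ → T = 2π/N = 988.00 s ≈ 988 s.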